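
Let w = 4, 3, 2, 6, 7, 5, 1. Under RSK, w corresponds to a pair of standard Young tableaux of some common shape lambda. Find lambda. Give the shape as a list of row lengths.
Row-insert each entry into an empty tableau.

After inserting 4: P = [[4]].
After inserting 3: P = [[3], [4]].
After inserting 2: P = [[2], [3], [4]].
After inserting 6: P = [[2, 6], [3], [4]].
After inserting 7: P = [[2, 6, 7], [3], [4]].
After inserting 5: P = [[2, 5, 7], [3, 6], [4]].
After inserting 1: P = [[1, 5, 7], [2, 6], [3], [4]].

The final insertion tableau P = [[1, 5, 7], [2, 6], [3], [4]] has shape [3, 2, 1, 1].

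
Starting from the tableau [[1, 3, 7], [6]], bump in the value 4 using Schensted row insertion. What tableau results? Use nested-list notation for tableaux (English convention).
In row 1, 4 replaces 7 (the leftmost entry greater than 4); 7 is bumped to row 2. 7 is appended to row 2. The new tableau is [[1, 3, 4], [6, 7]].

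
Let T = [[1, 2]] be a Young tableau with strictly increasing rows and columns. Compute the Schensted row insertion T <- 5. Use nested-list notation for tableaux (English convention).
5 is larger than every entry of row 1, so it is appended to row 1. The new tableau is [[1, 2, 5]].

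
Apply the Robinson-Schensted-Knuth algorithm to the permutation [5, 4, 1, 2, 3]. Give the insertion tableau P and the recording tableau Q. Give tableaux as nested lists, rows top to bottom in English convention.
P = [[1, 2, 3], [4], [5]], Q = [[1, 4, 5], [2], [3]]

Insert each entry of the permutation into P by Schensted row insertion, recording in Q the position of each new cell.

After inserting 5: P = [[5]].
After inserting 4: P = [[4], [5]].
After inserting 1: P = [[1], [4], [5]].
After inserting 2: P = [[1, 2], [4], [5]].
After inserting 3: P = [[1, 2, 3], [4], [5]].

So P = [[1, 2, 3], [4], [5]], Q = [[1, 4, 5], [2], [3]].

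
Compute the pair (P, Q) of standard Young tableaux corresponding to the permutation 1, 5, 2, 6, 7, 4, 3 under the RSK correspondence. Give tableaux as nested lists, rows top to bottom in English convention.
Insert each entry of the permutation into P by Schensted row insertion, recording in Q the position of each new cell.

Insert 1: appended to row 1. P = [[1]], Q = [[1]].
Insert 5: appended to row 1. P = [[1, 5]], Q = [[1, 2]].
Insert 2: 2 bumps 5 from row 1; 5 starts row 2. P = [[1, 2], [5]], Q = [[1, 2], [3]].
Insert 6: appended to row 1. P = [[1, 2, 6], [5]], Q = [[1, 2, 4], [3]].
Insert 7: appended to row 1. P = [[1, 2, 6, 7], [5]], Q = [[1, 2, 4, 5], [3]].
Insert 4: 4 bumps 6 from row 1; 6 appends to row 2. P = [[1, 2, 4, 7], [5, 6]], Q = [[1, 2, 4, 5], [3, 6]].
Insert 3: 3 bumps 4 from row 1; 4 bumps 5 from row 2; 5 starts row 3. P = [[1, 2, 3, 7], [4, 6], [5]], Q = [[1, 2, 4, 5], [3, 6], [7]].

So P = [[1, 2, 3, 7], [4, 6], [5]], Q = [[1, 2, 4, 5], [3, 6], [7]].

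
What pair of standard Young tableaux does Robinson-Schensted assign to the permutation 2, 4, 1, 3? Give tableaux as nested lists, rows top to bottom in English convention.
P = [[1, 3], [2, 4]], Q = [[1, 2], [3, 4]]

Insert each entry of the permutation into P by Schensted row insertion, recording in Q the position of each new cell.

Insert 2: appended to row 1. P = [[2]].
Insert 4: appended to row 1. P = [[2, 4]].
Insert 1: 1 bumps 2 from row 1; 2 starts row 2. P = [[1, 4], [2]].
Insert 3: 3 bumps 4 from row 1; 4 appends to row 2. P = [[1, 3], [2, 4]].

So P = [[1, 3], [2, 4]], Q = [[1, 2], [3, 4]].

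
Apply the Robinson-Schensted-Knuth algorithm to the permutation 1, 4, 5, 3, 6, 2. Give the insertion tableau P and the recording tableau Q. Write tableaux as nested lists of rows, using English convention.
Insert each entry of the permutation into P by Schensted row insertion, recording in Q the position of each new cell.

After inserting 1: P = [[1]].
After inserting 4: P = [[1, 4]].
After inserting 5: P = [[1, 4, 5]].
After inserting 3: P = [[1, 3, 5], [4]].
After inserting 6: P = [[1, 3, 5, 6], [4]].
After inserting 2: P = [[1, 2, 5, 6], [3], [4]].

So P = [[1, 2, 5, 6], [3], [4]], Q = [[1, 2, 3, 5], [4], [6]].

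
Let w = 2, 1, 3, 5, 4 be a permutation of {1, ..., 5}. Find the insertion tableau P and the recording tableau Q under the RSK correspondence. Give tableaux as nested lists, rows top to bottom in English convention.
P = [[1, 3, 4], [2, 5]], Q = [[1, 3, 4], [2, 5]]

Insert each entry of the permutation into P by Schensted row insertion, recording in Q the position of each new cell.

Insert 2: appended to row 1. P = [[2]], Q = [[1]].
Insert 1: 1 bumps 2 from row 1; 2 starts row 2. P = [[1], [2]], Q = [[1], [2]].
Insert 3: appended to row 1. P = [[1, 3], [2]], Q = [[1, 3], [2]].
Insert 5: appended to row 1. P = [[1, 3, 5], [2]], Q = [[1, 3, 4], [2]].
Insert 4: 4 bumps 5 from row 1; 5 appends to row 2. P = [[1, 3, 4], [2, 5]], Q = [[1, 3, 4], [2, 5]].

So P = [[1, 3, 4], [2, 5]], Q = [[1, 3, 4], [2, 5]].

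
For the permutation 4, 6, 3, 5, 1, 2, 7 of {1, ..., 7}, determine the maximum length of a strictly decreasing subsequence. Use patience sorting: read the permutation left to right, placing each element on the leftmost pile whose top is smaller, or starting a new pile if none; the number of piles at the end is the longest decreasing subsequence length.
3

4: new pile. tops = [4]
6: onto pile 1 (replacing 4). tops = [6]
3: new pile. tops = [6, 3]
5: onto pile 2 (replacing 3). tops = [6, 5]
1: new pile. tops = [6, 5, 1]
2: onto pile 3 (replacing 1). tops = [6, 5, 2]
7: onto pile 1 (replacing 6). tops = [7, 5, 2]

3 piles, so the longest decreasing subsequence has length 3.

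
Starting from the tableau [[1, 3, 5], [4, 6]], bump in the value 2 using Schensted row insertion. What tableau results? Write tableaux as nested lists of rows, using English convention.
In row 1, 2 replaces 3 (the leftmost entry greater than 2); 3 is bumped to row 2. In row 2, 3 replaces 4 (the leftmost entry greater than 3); 4 is bumped to row 3. 4 starts a new row 3. The new tableau is [[1, 2, 5], [3, 6], [4]].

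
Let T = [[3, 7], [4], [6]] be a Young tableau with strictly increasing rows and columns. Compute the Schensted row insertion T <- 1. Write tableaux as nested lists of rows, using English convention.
[[1, 7], [3], [4], [6]]

In row 1, 1 replaces 3 (the leftmost entry greater than 1); 3 is bumped to row 2. In row 2, 3 replaces 4 (the leftmost entry greater than 3); 4 is bumped to row 3. In row 3, 4 replaces 6 (the leftmost entry greater than 4); 6 is bumped to row 4. 6 starts a new row 4. The new tableau is [[1, 7], [3], [4], [6]].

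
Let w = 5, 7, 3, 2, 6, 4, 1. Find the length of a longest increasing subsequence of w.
2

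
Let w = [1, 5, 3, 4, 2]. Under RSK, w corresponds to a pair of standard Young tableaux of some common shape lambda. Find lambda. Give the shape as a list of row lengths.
[3, 1, 1]

Row-insert each entry into an empty tableau.

After inserting 1: P = [[1]].
After inserting 5: P = [[1, 5]].
After inserting 3: P = [[1, 3], [5]].
After inserting 4: P = [[1, 3, 4], [5]].
After inserting 2: P = [[1, 2, 4], [3], [5]].

The final insertion tableau P = [[1, 2, 4], [3], [5]] has shape [3, 1, 1].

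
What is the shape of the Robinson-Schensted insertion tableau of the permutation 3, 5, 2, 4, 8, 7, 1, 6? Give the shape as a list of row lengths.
[3, 3, 2]

Row-insert each entry into an empty tableau.

After inserting 3: P = [[3]].
After inserting 5: P = [[3, 5]].
After inserting 2: P = [[2, 5], [3]].
After inserting 4: P = [[2, 4], [3, 5]].
After inserting 8: P = [[2, 4, 8], [3, 5]].
After inserting 7: P = [[2, 4, 7], [3, 5, 8]].
After inserting 1: P = [[1, 4, 7], [2, 5, 8], [3]].
After inserting 6: P = [[1, 4, 6], [2, 5, 7], [3, 8]].

The final insertion tableau P = [[1, 4, 6], [2, 5, 7], [3, 8]] has shape [3, 3, 2].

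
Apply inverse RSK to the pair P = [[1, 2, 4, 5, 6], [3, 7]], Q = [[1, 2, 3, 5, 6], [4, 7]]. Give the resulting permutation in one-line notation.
1 3 4 2 5 7 6

Reverse RSK: for i = n, n-1, ..., 1, locate i in Q, remove the corresponding corner cell from P, and reverse-bump its entry up through P; the value ejected from row 1 is w(i).

So w = 1 3 4 2 5 7 6.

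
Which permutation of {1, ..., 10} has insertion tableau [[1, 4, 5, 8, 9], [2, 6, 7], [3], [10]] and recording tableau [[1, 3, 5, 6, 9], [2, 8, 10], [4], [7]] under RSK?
Reverse the RSK construction: for i from n down to 1, find the cell of Q containing i, remove the entry at that cell from P, and reverse-bump it up through P; the value ejected from row 1 is w(i).

Step i=10: Q has 10 at row 2, column 3; remove 7 from row 2 of P and reverse-bump: 7 enters row 1 and ejects 5. So w(10) = 5. P is now [[1, 4, 7, 8, 9], [2, 6], [3], [10]].
Step i=9: Q has 9 at row 1, column 5; remove that cell from P, ejecting 9. So w(9) = 9. P is now [[1, 4, 7, 8], [2, 6], [3], [10]].
Step i=8: Q has 8 at row 2, column 2; remove 6 from row 2 of P and reverse-bump: 6 enters row 1 and ejects 4. So w(8) = 4. P is now [[1, 6, 7, 8], [2], [3], [10]].
Step i=7: Q has 7 at row 4, column 1; remove 10 from row 4 of P and reverse-bump: 10 enters row 3 and ejects 3; 3 enters row 2 and ejects 2; 2 enters row 1 and ejects 1. So w(7) = 1. P is now [[2, 6, 7, 8], [3], [10]].
Step i=6: Q has 6 at row 1, column 4; remove that cell from P, ejecting 8. So w(6) = 8. P is now [[2, 6, 7], [3], [10]].
Step i=5: Q has 5 at row 1, column 3; remove that cell from P, ejecting 7. So w(5) = 7. P is now [[2, 6], [3], [10]].
Step i=4: Q has 4 at row 3, column 1; remove 10 from row 3 of P and reverse-bump: 10 enters row 2 and ejects 3; 3 enters row 1 and ejects 2. So w(4) = 2. P is now [[3, 6], [10]].
Step i=3: Q has 3 at row 1, column 2; remove that cell from P, ejecting 6. So w(3) = 6. P is now [[3], [10]].
Step i=2: Q has 2 at row 2, column 1; remove 10 from row 2 of P and reverse-bump: 10 enters row 1 and ejects 3. So w(2) = 3. P is now [[10]].
Step i=1: Q has 1 at row 1, column 1; remove that cell from P, ejecting 10. So w(1) = 10. P is now [].

So w = 10 3 6 2 7 8 1 4 9 5.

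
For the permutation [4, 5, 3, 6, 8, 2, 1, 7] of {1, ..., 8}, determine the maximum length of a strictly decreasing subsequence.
4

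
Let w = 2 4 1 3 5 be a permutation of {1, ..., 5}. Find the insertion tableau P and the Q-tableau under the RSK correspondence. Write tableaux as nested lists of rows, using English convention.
Insert each entry of the permutation into P by Schensted row insertion, recording in Q the position of each new cell.

After inserting 2: P = [[2]].
After inserting 4: P = [[2, 4]].
After inserting 1: P = [[1, 4], [2]].
After inserting 3: P = [[1, 3], [2, 4]].
After inserting 5: P = [[1, 3, 5], [2, 4]].

So P = [[1, 3, 5], [2, 4]], Q = [[1, 2, 5], [3, 4]].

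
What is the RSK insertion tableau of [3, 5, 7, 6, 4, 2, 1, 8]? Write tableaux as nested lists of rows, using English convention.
P = [[1, 4, 6, 8], [2], [3], [5], [7]]

After inserting 3: P = [[3]].
After inserting 5: P = [[3, 5]].
After inserting 7: P = [[3, 5, 7]].
After inserting 6: P = [[3, 5, 6], [7]].
After inserting 4: P = [[3, 4, 6], [5], [7]].
After inserting 2: P = [[2, 4, 6], [3], [5], [7]].
After inserting 1: P = [[1, 4, 6], [2], [3], [5], [7]].
After inserting 8: P = [[1, 4, 6, 8], [2], [3], [5], [7]].

So P = [[1, 4, 6, 8], [2], [3], [5], [7]].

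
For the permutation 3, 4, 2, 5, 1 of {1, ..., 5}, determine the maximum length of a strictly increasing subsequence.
3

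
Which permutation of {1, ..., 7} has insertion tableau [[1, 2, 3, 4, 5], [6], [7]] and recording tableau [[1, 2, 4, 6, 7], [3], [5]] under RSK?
1 7 2 6 3 4 5

Reverse the RSK construction: for i from n down to 1, find the cell of Q containing i, remove the entry at that cell from P, and reverse-bump it up through P; the value ejected from row 1 is w(i).

Step i=7: Q has 7 at row 1, column 5; remove that cell from P, ejecting 5. So w(7) = 5. P is now [[1, 2, 3, 4], [6], [7]].
Step i=6: Q has 6 at row 1, column 4; remove that cell from P, ejecting 4. So w(6) = 4. P is now [[1, 2, 3], [6], [7]].
Step i=5: Q has 5 at row 3, column 1; remove 7 from row 3 of P and reverse-bump: 7 enters row 2 and ejects 6; 6 enters row 1 and ejects 3. So w(5) = 3. P is now [[1, 2, 6], [7]].
Step i=4: Q has 4 at row 1, column 3; remove that cell from P, ejecting 6. So w(4) = 6. P is now [[1, 2], [7]].
Step i=3: Q has 3 at row 2, column 1; remove 7 from row 2 of P and reverse-bump: 7 enters row 1 and ejects 2. So w(3) = 2. P is now [[1, 7]].
Step i=2: Q has 2 at row 1, column 2; remove that cell from P, ejecting 7. So w(2) = 7. P is now [[1]].
Step i=1: Q has 1 at row 1, column 1; remove that cell from P, ejecting 1. So w(1) = 1. P is now [].

So w = 1 7 2 6 3 4 5.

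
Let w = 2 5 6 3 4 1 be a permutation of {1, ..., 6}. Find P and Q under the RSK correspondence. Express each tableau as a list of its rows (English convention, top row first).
Insert each entry of the permutation into P by Schensted row insertion, recording in Q the position of each new cell.

Insert 2: appended to row 1. P = [[2]].
Insert 5: appended to row 1. P = [[2, 5]].
Insert 6: appended to row 1. P = [[2, 5, 6]].
Insert 3: 3 bumps 5 from row 1; 5 starts row 2. P = [[2, 3, 6], [5]].
Insert 4: 4 bumps 6 from row 1; 6 appends to row 2. P = [[2, 3, 4], [5, 6]].
Insert 1: 1 bumps 2 from row 1; 2 bumps 5 from row 2; 5 starts row 3. P = [[1, 3, 4], [2, 6], [5]].

So P = [[1, 3, 4], [2, 6], [5]], Q = [[1, 2, 3], [4, 5], [6]].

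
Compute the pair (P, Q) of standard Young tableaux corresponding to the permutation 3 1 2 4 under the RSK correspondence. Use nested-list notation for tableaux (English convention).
Insert each entry of the permutation into P by Schensted row insertion, recording in Q the position of each new cell.

Insert 3: appended to row 1. P = [[3]].
Insert 1: 1 bumps 3 from row 1; 3 starts row 2. P = [[1], [3]].
Insert 2: appended to row 1. P = [[1, 2], [3]].
Insert 4: appended to row 1. P = [[1, 2, 4], [3]].

So P = [[1, 2, 4], [3]], Q = [[1, 3, 4], [2]].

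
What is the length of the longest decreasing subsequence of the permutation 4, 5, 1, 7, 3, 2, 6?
3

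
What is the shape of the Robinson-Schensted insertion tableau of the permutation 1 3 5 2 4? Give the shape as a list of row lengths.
[3, 2]

Row-insert each entry into an empty tableau.

After inserting 1: P = [[1]].
After inserting 3: P = [[1, 3]].
After inserting 5: P = [[1, 3, 5]].
After inserting 2: P = [[1, 2, 5], [3]].
After inserting 4: P = [[1, 2, 4], [3, 5]].

The final insertion tableau P = [[1, 2, 4], [3, 5]] has shape [3, 2].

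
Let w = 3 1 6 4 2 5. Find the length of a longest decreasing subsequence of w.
3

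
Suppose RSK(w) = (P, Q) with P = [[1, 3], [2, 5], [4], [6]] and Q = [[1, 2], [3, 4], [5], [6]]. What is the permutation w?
4 6 2 5 3 1

Reverse the RSK construction: for i from n down to 1, find the cell of Q containing i, remove the entry at that cell from P, and reverse-bump it up through P; the value ejected from row 1 is w(i).

Step i=6: Q has 6 at row 4, column 1; remove 6 from row 4 of P and reverse-bump: 6 enters row 3 and ejects 4; 4 enters row 2 and ejects 2; 2 enters row 1 and ejects 1. So w(6) = 1. P is now [[2, 3], [4, 5], [6]].
Step i=5: Q has 5 at row 3, column 1; remove 6 from row 3 of P and reverse-bump: 6 enters row 2 and ejects 5; 5 enters row 1 and ejects 3. So w(5) = 3. P is now [[2, 5], [4, 6]].
Step i=4: Q has 4 at row 2, column 2; remove 6 from row 2 of P and reverse-bump: 6 enters row 1 and ejects 5. So w(4) = 5. P is now [[2, 6], [4]].
Step i=3: Q has 3 at row 2, column 1; remove 4 from row 2 of P and reverse-bump: 4 enters row 1 and ejects 2. So w(3) = 2. P is now [[4, 6]].
Step i=2: Q has 2 at row 1, column 2; remove that cell from P, ejecting 6. So w(2) = 6. P is now [[4]].
Step i=1: Q has 1 at row 1, column 1; remove that cell from P, ejecting 4. So w(1) = 4. P is now [].

So w = 4 6 2 5 3 1.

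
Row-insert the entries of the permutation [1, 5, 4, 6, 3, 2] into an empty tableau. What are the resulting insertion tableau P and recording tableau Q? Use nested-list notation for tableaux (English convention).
Insert each entry of the permutation into P by Schensted row insertion, recording in Q the position of each new cell.

Insert 1: appended to row 1. P = [[1]].
Insert 5: appended to row 1. P = [[1, 5]].
Insert 4: 4 bumps 5 from row 1; 5 starts row 2. P = [[1, 4], [5]].
Insert 6: appended to row 1. P = [[1, 4, 6], [5]].
Insert 3: 3 bumps 4 from row 1; 4 bumps 5 from row 2; 5 starts row 3. P = [[1, 3, 6], [4], [5]].
Insert 2: 2 bumps 3 from row 1; 3 bumps 4 from row 2; 4 bumps 5 from row 3; 5 starts row 4. P = [[1, 2, 6], [3], [4], [5]].

So P = [[1, 2, 6], [3], [4], [5]], Q = [[1, 2, 4], [3], [5], [6]].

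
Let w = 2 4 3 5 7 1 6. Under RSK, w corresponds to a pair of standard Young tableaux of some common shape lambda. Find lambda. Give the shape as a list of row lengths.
[4, 2, 1]

Row-insert each entry into an empty tableau.

After inserting 2: P = [[2]].
After inserting 4: P = [[2, 4]].
After inserting 3: P = [[2, 3], [4]].
After inserting 5: P = [[2, 3, 5], [4]].
After inserting 7: P = [[2, 3, 5, 7], [4]].
After inserting 1: P = [[1, 3, 5, 7], [2], [4]].
After inserting 6: P = [[1, 3, 5, 6], [2, 7], [4]].

The final insertion tableau P = [[1, 3, 5, 6], [2, 7], [4]] has shape [4, 2, 1].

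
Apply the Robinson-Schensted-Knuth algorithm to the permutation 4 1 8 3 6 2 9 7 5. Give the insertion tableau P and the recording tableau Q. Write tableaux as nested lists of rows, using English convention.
P = [[1, 2, 5, 7], [3, 6, 9], [4, 8]], Q = [[1, 3, 5, 7], [2, 4, 8], [6, 9]]

Insert each entry of the permutation into P by Schensted row insertion, recording in Q the position of each new cell.

Insert 4: appended to row 1. P = [[4]].
Insert 1: 1 bumps 4 from row 1; 4 starts row 2. P = [[1], [4]].
Insert 8: appended to row 1. P = [[1, 8], [4]].
Insert 3: 3 bumps 8 from row 1; 8 appends to row 2. P = [[1, 3], [4, 8]].
Insert 6: appended to row 1. P = [[1, 3, 6], [4, 8]].
Insert 2: 2 bumps 3 from row 1; 3 bumps 4 from row 2; 4 starts row 3. P = [[1, 2, 6], [3, 8], [4]].
Insert 9: appended to row 1. P = [[1, 2, 6, 9], [3, 8], [4]].
Insert 7: 7 bumps 9 from row 1; 9 appends to row 2. P = [[1, 2, 6, 7], [3, 8, 9], [4]].
Insert 5: 5 bumps 6 from row 1; 6 bumps 8 from row 2; 8 appends to row 3. P = [[1, 2, 5, 7], [3, 6, 9], [4, 8]].

So P = [[1, 2, 5, 7], [3, 6, 9], [4, 8]], Q = [[1, 3, 5, 7], [2, 4, 8], [6, 9]].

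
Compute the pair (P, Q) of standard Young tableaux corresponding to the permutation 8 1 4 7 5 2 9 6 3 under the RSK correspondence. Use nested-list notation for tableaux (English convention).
Insert each entry of the permutation into P by Schensted row insertion, recording in Q the position of each new cell.

After inserting 8: P = [[8]].
After inserting 1: P = [[1], [8]].
After inserting 4: P = [[1, 4], [8]].
After inserting 7: P = [[1, 4, 7], [8]].
After inserting 5: P = [[1, 4, 5], [7], [8]].
After inserting 2: P = [[1, 2, 5], [4], [7], [8]].
After inserting 9: P = [[1, 2, 5, 9], [4], [7], [8]].
After inserting 6: P = [[1, 2, 5, 6], [4, 9], [7], [8]].
After inserting 3: P = [[1, 2, 3, 6], [4, 5], [7, 9], [8]].

So P = [[1, 2, 3, 6], [4, 5], [7, 9], [8]], Q = [[1, 3, 4, 7], [2, 8], [5, 9], [6]].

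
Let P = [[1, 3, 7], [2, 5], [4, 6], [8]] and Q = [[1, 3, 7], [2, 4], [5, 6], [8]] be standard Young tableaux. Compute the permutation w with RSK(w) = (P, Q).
Reverse the RSK construction: for i from n down to 1, find the cell of Q containing i, remove the entry at that cell from P, and reverse-bump it up through P; the value ejected from row 1 is w(i).

Step i=8: Q has 8 at row 4, column 1; remove 8 from row 4 of P and reverse-bump: 8 enters row 3 and ejects 6; 6 enters row 2 and ejects 5; 5 enters row 1 and ejects 3. So w(8) = 3. P is now [[1, 5, 7], [2, 6], [4, 8]].
Step i=7: Q has 7 at row 1, column 3; remove that cell from P, ejecting 7. So w(7) = 7. P is now [[1, 5], [2, 6], [4, 8]].
Step i=6: Q has 6 at row 3, column 2; remove 8 from row 3 of P and reverse-bump: 8 enters row 2 and ejects 6; 6 enters row 1 and ejects 5. So w(6) = 5. P is now [[1, 6], [2, 8], [4]].
Step i=5: Q has 5 at row 3, column 1; remove 4 from row 3 of P and reverse-bump: 4 enters row 2 and ejects 2; 2 enters row 1 and ejects 1. So w(5) = 1. P is now [[2, 6], [4, 8]].
Step i=4: Q has 4 at row 2, column 2; remove 8 from row 2 of P and reverse-bump: 8 enters row 1 and ejects 6. So w(4) = 6. P is now [[2, 8], [4]].
Step i=3: Q has 3 at row 1, column 2; remove that cell from P, ejecting 8. So w(3) = 8. P is now [[2], [4]].
Step i=2: Q has 2 at row 2, column 1; remove 4 from row 2 of P and reverse-bump: 4 enters row 1 and ejects 2. So w(2) = 2. P is now [[4]].
Step i=1: Q has 1 at row 1, column 1; remove that cell from P, ejecting 4. So w(1) = 4. P is now [].

So w = 4 2 8 6 1 5 7 3.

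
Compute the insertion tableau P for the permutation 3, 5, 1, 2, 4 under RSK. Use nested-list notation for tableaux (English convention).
Insert 3: appended to row 1. P = [[3]].
Insert 5: appended to row 1. P = [[3, 5]].
Insert 1: 1 bumps 3 from row 1; 3 starts row 2. P = [[1, 5], [3]].
Insert 2: 2 bumps 5 from row 1; 5 appends to row 2. P = [[1, 2], [3, 5]].
Insert 4: appended to row 1. P = [[1, 2, 4], [3, 5]].

So P = [[1, 2, 4], [3, 5]].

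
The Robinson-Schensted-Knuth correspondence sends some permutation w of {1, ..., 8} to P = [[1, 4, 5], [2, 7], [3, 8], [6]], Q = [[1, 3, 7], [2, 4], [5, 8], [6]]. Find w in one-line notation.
Reverse the RSK construction: for i from n down to 1, find the cell of Q containing i, remove the entry at that cell from P, and reverse-bump it up through P; the value ejected from row 1 is w(i).

Step i=8: Q has 8 at row 3, column 2; remove 8 from row 3 of P and reverse-bump: 8 enters row 2 and ejects 7; 7 enters row 1 and ejects 5. So w(8) = 5. P is now [[1, 4, 7], [2, 8], [3], [6]].
Step i=7: Q has 7 at row 1, column 3; remove that cell from P, ejecting 7. So w(7) = 7. P is now [[1, 4], [2, 8], [3], [6]].
Step i=6: Q has 6 at row 4, column 1; remove 6 from row 4 of P and reverse-bump: 6 enters row 3 and ejects 3; 3 enters row 2 and ejects 2; 2 enters row 1 and ejects 1. So w(6) = 1. P is now [[2, 4], [3, 8], [6]].
Step i=5: Q has 5 at row 3, column 1; remove 6 from row 3 of P and reverse-bump: 6 enters row 2 and ejects 3; 3 enters row 1 and ejects 2. So w(5) = 2. P is now [[3, 4], [6, 8]].
Step i=4: Q has 4 at row 2, column 2; remove 8 from row 2 of P and reverse-bump: 8 enters row 1 and ejects 4. So w(4) = 4. P is now [[3, 8], [6]].
Step i=3: Q has 3 at row 1, column 2; remove that cell from P, ejecting 8. So w(3) = 8. P is now [[3], [6]].
Step i=2: Q has 2 at row 2, column 1; remove 6 from row 2 of P and reverse-bump: 6 enters row 1 and ejects 3. So w(2) = 3. P is now [[6]].
Step i=1: Q has 1 at row 1, column 1; remove that cell from P, ejecting 6. So w(1) = 6. P is now [].

So w = 6 3 8 4 2 1 7 5.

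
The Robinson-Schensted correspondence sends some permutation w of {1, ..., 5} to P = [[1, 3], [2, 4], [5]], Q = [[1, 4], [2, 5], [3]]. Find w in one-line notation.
Reverse the RSK construction: for i from n down to 1, find the cell of Q containing i, remove the entry at that cell from P, and reverse-bump it up through P; the value ejected from row 1 is w(i).

Step i=5: Q has 5 at row 2, column 2; remove 4 from row 2 of P and reverse-bump: 4 enters row 1 and ejects 3. So w(5) = 3. P is now [[1, 4], [2], [5]].
Step i=4: Q has 4 at row 1, column 2; remove that cell from P, ejecting 4. So w(4) = 4. P is now [[1], [2], [5]].
Step i=3: Q has 3 at row 3, column 1; remove 5 from row 3 of P and reverse-bump: 5 enters row 2 and ejects 2; 2 enters row 1 and ejects 1. So w(3) = 1. P is now [[2], [5]].
Step i=2: Q has 2 at row 2, column 1; remove 5 from row 2 of P and reverse-bump: 5 enters row 1 and ejects 2. So w(2) = 2. P is now [[5]].
Step i=1: Q has 1 at row 1, column 1; remove that cell from P, ejecting 5. So w(1) = 5. P is now [].

So w = 5 2 1 4 3.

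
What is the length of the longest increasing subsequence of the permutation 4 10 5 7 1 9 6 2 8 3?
4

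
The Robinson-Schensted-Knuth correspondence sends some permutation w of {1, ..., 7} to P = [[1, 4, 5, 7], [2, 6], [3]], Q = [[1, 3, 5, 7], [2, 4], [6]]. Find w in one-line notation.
3 2 6 4 5 1 7

Reverse the RSK construction: for i from n down to 1, find the cell of Q containing i, remove the entry at that cell from P, and reverse-bump it up through P; the value ejected from row 1 is w(i).

Step i=7: Q has 7 at row 1, column 4; remove that cell from P, ejecting 7. So w(7) = 7. P is now [[1, 4, 5], [2, 6], [3]].
Step i=6: Q has 6 at row 3, column 1; remove 3 from row 3 of P and reverse-bump: 3 enters row 2 and ejects 2; 2 enters row 1 and ejects 1. So w(6) = 1. P is now [[2, 4, 5], [3, 6]].
Step i=5: Q has 5 at row 1, column 3; remove that cell from P, ejecting 5. So w(5) = 5. P is now [[2, 4], [3, 6]].
Step i=4: Q has 4 at row 2, column 2; remove 6 from row 2 of P and reverse-bump: 6 enters row 1 and ejects 4. So w(4) = 4. P is now [[2, 6], [3]].
Step i=3: Q has 3 at row 1, column 2; remove that cell from P, ejecting 6. So w(3) = 6. P is now [[2], [3]].
Step i=2: Q has 2 at row 2, column 1; remove 3 from row 2 of P and reverse-bump: 3 enters row 1 and ejects 2. So w(2) = 2. P is now [[3]].
Step i=1: Q has 1 at row 1, column 1; remove that cell from P, ejecting 3. So w(1) = 3. P is now [].

So w = 3 2 6 4 5 1 7.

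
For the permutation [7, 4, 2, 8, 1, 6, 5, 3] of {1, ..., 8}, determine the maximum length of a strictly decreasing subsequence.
4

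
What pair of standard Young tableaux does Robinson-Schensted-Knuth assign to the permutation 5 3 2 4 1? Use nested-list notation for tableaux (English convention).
Insert each entry of the permutation into P by Schensted row insertion, recording in Q the position of each new cell.

Insert 5: appended to row 1. P = [[5]].
Insert 3: 3 bumps 5 from row 1; 5 starts row 2. P = [[3], [5]].
Insert 2: 2 bumps 3 from row 1; 3 bumps 5 from row 2; 5 starts row 3. P = [[2], [3], [5]].
Insert 4: appended to row 1. P = [[2, 4], [3], [5]].
Insert 1: 1 bumps 2 from row 1; 2 bumps 3 from row 2; 3 bumps 5 from row 3; 5 starts row 4. P = [[1, 4], [2], [3], [5]].

So P = [[1, 4], [2], [3], [5]], Q = [[1, 4], [2], [3], [5]].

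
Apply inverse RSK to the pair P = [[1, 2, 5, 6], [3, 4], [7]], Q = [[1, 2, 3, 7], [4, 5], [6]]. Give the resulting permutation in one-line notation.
Reverse the RSK construction: for i from n down to 1, find the cell of Q containing i, remove the entry at that cell from P, and reverse-bump it up through P; the value ejected from row 1 is w(i).

Step i=7: Q has 7 at row 1, column 4; remove that cell from P, ejecting 6. So w(7) = 6. P is now [[1, 2, 5], [3, 4], [7]].
Step i=6: Q has 6 at row 3, column 1; remove 7 from row 3 of P and reverse-bump: 7 enters row 2 and ejects 4; 4 enters row 1 and ejects 2. So w(6) = 2. P is now [[1, 4, 5], [3, 7]].
Step i=5: Q has 5 at row 2, column 2; remove 7 from row 2 of P and reverse-bump: 7 enters row 1 and ejects 5. So w(5) = 5. P is now [[1, 4, 7], [3]].
Step i=4: Q has 4 at row 2, column 1; remove 3 from row 2 of P and reverse-bump: 3 enters row 1 and ejects 1. So w(4) = 1. P is now [[3, 4, 7]].
Step i=3: Q has 3 at row 1, column 3; remove that cell from P, ejecting 7. So w(3) = 7. P is now [[3, 4]].
Step i=2: Q has 2 at row 1, column 2; remove that cell from P, ejecting 4. So w(2) = 4. P is now [[3]].
Step i=1: Q has 1 at row 1, column 1; remove that cell from P, ejecting 3. So w(1) = 3. P is now [].

So w = 3 4 7 1 5 2 6.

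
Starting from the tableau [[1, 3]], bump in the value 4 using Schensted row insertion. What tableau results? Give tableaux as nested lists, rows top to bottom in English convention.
4 is larger than every entry of row 1, so it is appended to row 1. The new tableau is [[1, 3, 4]].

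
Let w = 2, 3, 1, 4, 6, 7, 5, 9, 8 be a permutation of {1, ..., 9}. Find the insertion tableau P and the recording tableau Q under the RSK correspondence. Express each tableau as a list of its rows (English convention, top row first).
P = [[1, 3, 4, 5, 7, 8], [2, 6, 9]], Q = [[1, 2, 4, 5, 6, 8], [3, 7, 9]]

Insert each entry of the permutation into P by Schensted row insertion, recording in Q the position of each new cell.

After inserting 2: P = [[2]].
After inserting 3: P = [[2, 3]].
After inserting 1: P = [[1, 3], [2]].
After inserting 4: P = [[1, 3, 4], [2]].
After inserting 6: P = [[1, 3, 4, 6], [2]].
After inserting 7: P = [[1, 3, 4, 6, 7], [2]].
After inserting 5: P = [[1, 3, 4, 5, 7], [2, 6]].
After inserting 9: P = [[1, 3, 4, 5, 7, 9], [2, 6]].
After inserting 8: P = [[1, 3, 4, 5, 7, 8], [2, 6, 9]].

So P = [[1, 3, 4, 5, 7, 8], [2, 6, 9]], Q = [[1, 2, 4, 5, 6, 8], [3, 7, 9]].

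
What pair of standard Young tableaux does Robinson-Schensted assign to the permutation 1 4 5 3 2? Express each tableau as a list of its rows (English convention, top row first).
Insert each entry of the permutation into P by Schensted row insertion, recording in Q the position of each new cell.

After inserting 1: P = [[1]].
After inserting 4: P = [[1, 4]].
After inserting 5: P = [[1, 4, 5]].
After inserting 3: P = [[1, 3, 5], [4]].
After inserting 2: P = [[1, 2, 5], [3], [4]].

So P = [[1, 2, 5], [3], [4]], Q = [[1, 2, 3], [4], [5]].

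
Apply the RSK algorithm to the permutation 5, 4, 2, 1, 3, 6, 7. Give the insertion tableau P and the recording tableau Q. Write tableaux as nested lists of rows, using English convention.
Insert each entry of the permutation into P by Schensted row insertion, recording in Q the position of each new cell.

Insert 5: appended to row 1. P = [[5]].
Insert 4: 4 bumps 5 from row 1; 5 starts row 2. P = [[4], [5]].
Insert 2: 2 bumps 4 from row 1; 4 bumps 5 from row 2; 5 starts row 3. P = [[2], [4], [5]].
Insert 1: 1 bumps 2 from row 1; 2 bumps 4 from row 2; 4 bumps 5 from row 3; 5 starts row 4. P = [[1], [2], [4], [5]].
Insert 3: appended to row 1. P = [[1, 3], [2], [4], [5]].
Insert 6: appended to row 1. P = [[1, 3, 6], [2], [4], [5]].
Insert 7: appended to row 1. P = [[1, 3, 6, 7], [2], [4], [5]].

So P = [[1, 3, 6, 7], [2], [4], [5]], Q = [[1, 5, 6, 7], [2], [3], [4]].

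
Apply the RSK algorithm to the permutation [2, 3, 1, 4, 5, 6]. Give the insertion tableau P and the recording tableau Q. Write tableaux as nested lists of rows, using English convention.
P = [[1, 3, 4, 5, 6], [2]], Q = [[1, 2, 4, 5, 6], [3]]

Insert each entry of the permutation into P by Schensted row insertion, recording in Q the position of each new cell.

Insert 2: appended to row 1. P = [[2]].
Insert 3: appended to row 1. P = [[2, 3]].
Insert 1: 1 bumps 2 from row 1; 2 starts row 2. P = [[1, 3], [2]].
Insert 4: appended to row 1. P = [[1, 3, 4], [2]].
Insert 5: appended to row 1. P = [[1, 3, 4, 5], [2]].
Insert 6: appended to row 1. P = [[1, 3, 4, 5, 6], [2]].

So P = [[1, 3, 4, 5, 6], [2]], Q = [[1, 2, 4, 5, 6], [3]].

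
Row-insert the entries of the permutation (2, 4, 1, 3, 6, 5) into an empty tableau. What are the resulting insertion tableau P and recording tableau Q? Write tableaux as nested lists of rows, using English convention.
P = [[1, 3, 5], [2, 4, 6]], Q = [[1, 2, 5], [3, 4, 6]]

Insert each entry of the permutation into P by Schensted row insertion, recording in Q the position of each new cell.

Insert 2: appended to row 1. P = [[2]].
Insert 4: appended to row 1. P = [[2, 4]].
Insert 1: 1 bumps 2 from row 1; 2 starts row 2. P = [[1, 4], [2]].
Insert 3: 3 bumps 4 from row 1; 4 appends to row 2. P = [[1, 3], [2, 4]].
Insert 6: appended to row 1. P = [[1, 3, 6], [2, 4]].
Insert 5: 5 bumps 6 from row 1; 6 appends to row 2. P = [[1, 3, 5], [2, 4, 6]].

So P = [[1, 3, 5], [2, 4, 6]], Q = [[1, 2, 5], [3, 4, 6]].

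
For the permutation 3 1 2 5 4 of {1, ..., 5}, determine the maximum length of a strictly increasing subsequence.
3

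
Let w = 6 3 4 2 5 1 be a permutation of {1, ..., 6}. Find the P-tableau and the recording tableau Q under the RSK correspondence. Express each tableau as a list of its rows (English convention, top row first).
P = [[1, 4, 5], [2], [3], [6]], Q = [[1, 3, 5], [2], [4], [6]]

Insert each entry of the permutation into P by Schensted row insertion, recording in Q the position of each new cell.

Insert 6: appended to row 1. P = [[6]], Q = [[1]].
Insert 3: 3 bumps 6 from row 1; 6 starts row 2. P = [[3], [6]], Q = [[1], [2]].
Insert 4: appended to row 1. P = [[3, 4], [6]], Q = [[1, 3], [2]].
Insert 2: 2 bumps 3 from row 1; 3 bumps 6 from row 2; 6 starts row 3. P = [[2, 4], [3], [6]], Q = [[1, 3], [2], [4]].
Insert 5: appended to row 1. P = [[2, 4, 5], [3], [6]], Q = [[1, 3, 5], [2], [4]].
Insert 1: 1 bumps 2 from row 1; 2 bumps 3 from row 2; 3 bumps 6 from row 3; 6 starts row 4. P = [[1, 4, 5], [2], [3], [6]], Q = [[1, 3, 5], [2], [4], [6]].

So P = [[1, 4, 5], [2], [3], [6]], Q = [[1, 3, 5], [2], [4], [6]].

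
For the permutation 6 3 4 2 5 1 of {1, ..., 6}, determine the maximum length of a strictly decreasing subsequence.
4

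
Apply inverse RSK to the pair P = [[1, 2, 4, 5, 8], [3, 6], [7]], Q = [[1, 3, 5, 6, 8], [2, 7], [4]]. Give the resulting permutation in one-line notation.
Reverse RSK: for i = n, n-1, ..., 1, locate i in Q, remove the corresponding corner cell from P, and reverse-bump its entry up through P; the value ejected from row 1 is w(i).

So w = 7 1 3 2 4 6 5 8.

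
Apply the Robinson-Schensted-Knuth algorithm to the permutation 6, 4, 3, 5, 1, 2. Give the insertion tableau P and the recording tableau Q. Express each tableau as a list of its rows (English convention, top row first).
P = [[1, 2], [3, 5], [4], [6]], Q = [[1, 4], [2, 6], [3], [5]]

Insert each entry of the permutation into P by Schensted row insertion, recording in Q the position of each new cell.

Insert 6: appended to row 1. P = [[6]].
Insert 4: 4 bumps 6 from row 1; 6 starts row 2. P = [[4], [6]].
Insert 3: 3 bumps 4 from row 1; 4 bumps 6 from row 2; 6 starts row 3. P = [[3], [4], [6]].
Insert 5: appended to row 1. P = [[3, 5], [4], [6]].
Insert 1: 1 bumps 3 from row 1; 3 bumps 4 from row 2; 4 bumps 6 from row 3; 6 starts row 4. P = [[1, 5], [3], [4], [6]].
Insert 2: 2 bumps 5 from row 1; 5 appends to row 2. P = [[1, 2], [3, 5], [4], [6]].

So P = [[1, 2], [3, 5], [4], [6]], Q = [[1, 4], [2, 6], [3], [5]].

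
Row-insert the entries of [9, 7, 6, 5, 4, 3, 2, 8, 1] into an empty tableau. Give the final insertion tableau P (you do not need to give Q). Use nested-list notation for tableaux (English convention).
After inserting 9: P = [[9]].
After inserting 7: P = [[7], [9]].
After inserting 6: P = [[6], [7], [9]].
After inserting 5: P = [[5], [6], [7], [9]].
After inserting 4: P = [[4], [5], [6], [7], [9]].
After inserting 3: P = [[3], [4], [5], [6], [7], [9]].
After inserting 2: P = [[2], [3], [4], [5], [6], [7], [9]].
After inserting 8: P = [[2, 8], [3], [4], [5], [6], [7], [9]].
After inserting 1: P = [[1, 8], [2], [3], [4], [5], [6], [7], [9]].

So P = [[1, 8], [2], [3], [4], [5], [6], [7], [9]].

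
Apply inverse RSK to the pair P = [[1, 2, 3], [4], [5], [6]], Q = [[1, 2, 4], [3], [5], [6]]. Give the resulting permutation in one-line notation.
Reverse the RSK construction: for i from n down to 1, find the cell of Q containing i, remove the entry at that cell from P, and reverse-bump it up through P; the value ejected from row 1 is w(i).

Step i=6: Q has 6 at row 4, column 1; remove 6 from row 4 of P and reverse-bump: 6 enters row 3 and ejects 5; 5 enters row 2 and ejects 4; 4 enters row 1 and ejects 3. So w(6) = 3. P is now [[1, 2, 4], [5], [6]].
Step i=5: Q has 5 at row 3, column 1; remove 6 from row 3 of P and reverse-bump: 6 enters row 2 and ejects 5; 5 enters row 1 and ejects 4. So w(5) = 4. P is now [[1, 2, 5], [6]].
Step i=4: Q has 4 at row 1, column 3; remove that cell from P, ejecting 5. So w(4) = 5. P is now [[1, 2], [6]].
Step i=3: Q has 3 at row 2, column 1; remove 6 from row 2 of P and reverse-bump: 6 enters row 1 and ejects 2. So w(3) = 2. P is now [[1, 6]].
Step i=2: Q has 2 at row 1, column 2; remove that cell from P, ejecting 6. So w(2) = 6. P is now [[1]].
Step i=1: Q has 1 at row 1, column 1; remove that cell from P, ejecting 1. So w(1) = 1. P is now [].

So w = 1 6 2 5 4 3.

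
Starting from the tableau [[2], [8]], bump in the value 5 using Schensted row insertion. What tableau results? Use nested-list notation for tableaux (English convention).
[[2, 5], [8]]

5 is larger than every entry of row 1, so it is appended to row 1. The new tableau is [[2, 5], [8]].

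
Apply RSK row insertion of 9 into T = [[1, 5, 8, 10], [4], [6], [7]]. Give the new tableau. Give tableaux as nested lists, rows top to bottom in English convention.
[[1, 5, 8, 9], [4, 10], [6], [7]]

In row 1, 9 replaces 10 (the leftmost entry greater than 9); 10 is bumped to row 2. 10 is appended to row 2. The new tableau is [[1, 5, 8, 9], [4, 10], [6], [7]].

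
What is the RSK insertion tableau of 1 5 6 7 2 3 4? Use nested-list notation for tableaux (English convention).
P = [[1, 2, 3, 4], [5, 6, 7]]

Insert 1: appended to row 1. P = [[1]].
Insert 5: appended to row 1. P = [[1, 5]].
Insert 6: appended to row 1. P = [[1, 5, 6]].
Insert 7: appended to row 1. P = [[1, 5, 6, 7]].
Insert 2: 2 bumps 5 from row 1; 5 starts row 2. P = [[1, 2, 6, 7], [5]].
Insert 3: 3 bumps 6 from row 1; 6 appends to row 2. P = [[1, 2, 3, 7], [5, 6]].
Insert 4: 4 bumps 7 from row 1; 7 appends to row 2. P = [[1, 2, 3, 4], [5, 6, 7]].

So P = [[1, 2, 3, 4], [5, 6, 7]].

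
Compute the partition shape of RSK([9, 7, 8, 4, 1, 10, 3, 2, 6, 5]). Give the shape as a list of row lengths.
[3, 3, 2, 1, 1]

Row-insert each entry into an empty tableau.

After inserting 9: P = [[9]].
After inserting 7: P = [[7], [9]].
After inserting 8: P = [[7, 8], [9]].
After inserting 4: P = [[4, 8], [7], [9]].
After inserting 1: P = [[1, 8], [4], [7], [9]].
After inserting 10: P = [[1, 8, 10], [4], [7], [9]].
After inserting 3: P = [[1, 3, 10], [4, 8], [7], [9]].
After inserting 2: P = [[1, 2, 10], [3, 8], [4], [7], [9]].
After inserting 6: P = [[1, 2, 6], [3, 8, 10], [4], [7], [9]].
After inserting 5: P = [[1, 2, 5], [3, 6, 10], [4, 8], [7], [9]].

The final insertion tableau P = [[1, 2, 5], [3, 6, 10], [4, 8], [7], [9]] has shape [3, 3, 2, 1, 1].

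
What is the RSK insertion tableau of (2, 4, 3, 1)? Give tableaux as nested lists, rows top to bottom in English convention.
Insert 2: appended to row 1. P = [[2]].
Insert 4: appended to row 1. P = [[2, 4]].
Insert 3: 3 bumps 4 from row 1; 4 starts row 2. P = [[2, 3], [4]].
Insert 1: 1 bumps 2 from row 1; 2 bumps 4 from row 2; 4 starts row 3. P = [[1, 3], [2], [4]].

So P = [[1, 3], [2], [4]].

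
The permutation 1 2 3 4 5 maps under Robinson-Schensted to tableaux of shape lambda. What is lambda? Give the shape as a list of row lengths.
RSK row insertion gives P = [[1, 2, 3, 4, 5]], which has shape [5].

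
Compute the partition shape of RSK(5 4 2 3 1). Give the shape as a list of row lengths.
[2, 1, 1, 1]

Row-insert each entry into an empty tableau.

After inserting 5: P = [[5]].
After inserting 4: P = [[4], [5]].
After inserting 2: P = [[2], [4], [5]].
After inserting 3: P = [[2, 3], [4], [5]].
After inserting 1: P = [[1, 3], [2], [4], [5]].

The final insertion tableau P = [[1, 3], [2], [4], [5]] has shape [2, 1, 1, 1].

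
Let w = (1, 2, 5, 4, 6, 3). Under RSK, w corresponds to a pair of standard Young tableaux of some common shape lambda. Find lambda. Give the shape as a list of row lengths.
Row-insert each entry into an empty tableau.

After inserting 1: P = [[1]].
After inserting 2: P = [[1, 2]].
After inserting 5: P = [[1, 2, 5]].
After inserting 4: P = [[1, 2, 4], [5]].
After inserting 6: P = [[1, 2, 4, 6], [5]].
After inserting 3: P = [[1, 2, 3, 6], [4], [5]].

The final insertion tableau P = [[1, 2, 3, 6], [4], [5]] has shape [4, 1, 1].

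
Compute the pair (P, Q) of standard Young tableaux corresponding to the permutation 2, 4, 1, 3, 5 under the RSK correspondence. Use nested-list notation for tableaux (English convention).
P = [[1, 3, 5], [2, 4]], Q = [[1, 2, 5], [3, 4]]

Insert each entry of the permutation into P by Schensted row insertion, recording in Q the position of each new cell.

Insert 2: appended to row 1. P = [[2]].
Insert 4: appended to row 1. P = [[2, 4]].
Insert 1: 1 bumps 2 from row 1; 2 starts row 2. P = [[1, 4], [2]].
Insert 3: 3 bumps 4 from row 1; 4 appends to row 2. P = [[1, 3], [2, 4]].
Insert 5: appended to row 1. P = [[1, 3, 5], [2, 4]].

So P = [[1, 3, 5], [2, 4]], Q = [[1, 2, 5], [3, 4]].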